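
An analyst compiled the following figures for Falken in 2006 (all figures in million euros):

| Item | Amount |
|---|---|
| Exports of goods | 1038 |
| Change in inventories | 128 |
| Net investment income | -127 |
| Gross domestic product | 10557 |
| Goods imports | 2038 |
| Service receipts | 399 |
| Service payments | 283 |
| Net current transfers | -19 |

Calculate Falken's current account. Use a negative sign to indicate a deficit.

-1030

Goods balance = 1038 - 2038 = -1000
Services balance = 399 - 283 = 116
Trade balance (goods + services) = -1000 + 116 = -884
Net primary income = -127
Net secondary income = -19
Current account = -884 + (-127) + (-19) = -1030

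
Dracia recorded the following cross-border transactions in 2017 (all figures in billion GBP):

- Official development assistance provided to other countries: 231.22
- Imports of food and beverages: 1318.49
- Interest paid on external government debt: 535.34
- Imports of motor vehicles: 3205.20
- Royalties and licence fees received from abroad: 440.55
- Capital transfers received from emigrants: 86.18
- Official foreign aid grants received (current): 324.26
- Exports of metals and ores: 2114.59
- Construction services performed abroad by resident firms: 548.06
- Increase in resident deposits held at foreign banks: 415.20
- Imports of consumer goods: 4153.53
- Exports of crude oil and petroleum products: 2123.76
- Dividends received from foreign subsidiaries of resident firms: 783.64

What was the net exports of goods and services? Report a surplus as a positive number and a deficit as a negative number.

-3450.26

Goods: 2123.76 - 4153.53 + 2114.59 - 3205.20 - 1318.49 = -4438.87
Services: 548.06 + 440.55 = 988.61
Trade balance = -4438.87 + 988.61 = -3450.26
(Excluded from the trade balance — secondary income: official development assistance provided to other countries 231.22, official foreign aid grants received (current) 324.26; primary income: interest paid on external government debt 535.34, dividends received from foreign subsidiaries of resident firms 783.64; capital account: capital transfers received from emigrants 86.18; financial account: increase in resident deposits held at foreign banks 415.20.)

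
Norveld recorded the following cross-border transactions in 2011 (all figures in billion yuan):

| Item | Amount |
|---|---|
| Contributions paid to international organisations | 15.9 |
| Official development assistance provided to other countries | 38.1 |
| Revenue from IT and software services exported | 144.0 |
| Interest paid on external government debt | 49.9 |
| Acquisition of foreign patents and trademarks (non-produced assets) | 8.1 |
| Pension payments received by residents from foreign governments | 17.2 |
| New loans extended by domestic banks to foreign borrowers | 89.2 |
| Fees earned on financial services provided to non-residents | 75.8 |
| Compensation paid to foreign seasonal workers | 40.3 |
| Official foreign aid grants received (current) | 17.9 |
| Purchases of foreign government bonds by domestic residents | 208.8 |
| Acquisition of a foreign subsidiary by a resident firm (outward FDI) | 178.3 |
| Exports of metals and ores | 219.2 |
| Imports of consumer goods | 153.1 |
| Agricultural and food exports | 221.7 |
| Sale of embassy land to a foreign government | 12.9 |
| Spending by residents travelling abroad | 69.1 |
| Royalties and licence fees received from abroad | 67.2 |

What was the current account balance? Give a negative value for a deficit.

Goods: -153.1 + 219.2 + 221.7 = 287.8
Services: 75.8 + 67.2 + 144.0 - 69.1 = 217.9
Primary income: -49.9 - 40.3 = -90.2
Secondary income: -15.9 + 17.9 + 17.2 - 38.1 = -18.9
Current account = 287.8 + 217.9 + (-90.2) + (-18.9) = 396.6
(Excluded from the current account — capital account: acquisition of foreign patents and trademarks (non-produced assets) 8.1, sale of embassy land to a foreign government 12.9; financial account: new loans extended by domestic banks to foreign borrowers 89.2, purchases of foreign government bonds by domestic residents 208.8, acquisition of a foreign subsidiary by a resident firm (outward FDI) 178.3.)

396.6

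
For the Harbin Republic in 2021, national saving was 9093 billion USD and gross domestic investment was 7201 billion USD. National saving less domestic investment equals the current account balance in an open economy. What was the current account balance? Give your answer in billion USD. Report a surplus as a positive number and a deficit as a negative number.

S - I = CA (net lending to the rest of the world).
CA = S - I = 9093 - 7201 = 1892

1892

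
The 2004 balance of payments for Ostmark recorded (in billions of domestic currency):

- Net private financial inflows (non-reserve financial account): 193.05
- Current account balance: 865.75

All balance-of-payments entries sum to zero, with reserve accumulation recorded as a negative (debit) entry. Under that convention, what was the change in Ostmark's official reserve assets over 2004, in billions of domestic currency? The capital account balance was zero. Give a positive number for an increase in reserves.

Official reserve transactions balance = -(865.75 + 193.05) = -1058.80
An accumulation of reserves is recorded as a debit (negative entry), so the change in the stock of reserves is the negative of that balance.
Change in official reserves = -(-1058.80) = 1058.80

1058.80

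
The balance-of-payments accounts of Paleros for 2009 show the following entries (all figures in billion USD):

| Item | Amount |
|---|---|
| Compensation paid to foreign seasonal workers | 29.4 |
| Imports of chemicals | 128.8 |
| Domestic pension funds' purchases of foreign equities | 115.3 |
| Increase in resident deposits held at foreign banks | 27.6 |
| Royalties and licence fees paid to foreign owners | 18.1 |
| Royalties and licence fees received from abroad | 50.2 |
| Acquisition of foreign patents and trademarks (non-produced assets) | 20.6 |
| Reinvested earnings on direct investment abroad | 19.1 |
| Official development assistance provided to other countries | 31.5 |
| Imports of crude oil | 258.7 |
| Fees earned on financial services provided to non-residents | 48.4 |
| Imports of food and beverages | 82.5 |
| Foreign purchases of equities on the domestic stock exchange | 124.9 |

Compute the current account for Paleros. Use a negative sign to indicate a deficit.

Goods: -82.5 - 128.8 - 258.7 = -470.0
Services: 50.2 + 48.4 - 18.1 = 80.5
Primary income: -29.4 + 19.1 = -10.3
Secondary income: -31.5
Current account = (-470.0) + 80.5 + (-10.3) + (-31.5) = -431.3
(Excluded from the current account — financial account: domestic pension funds' purchases of foreign equities 115.3, increase in resident deposits held at foreign banks 27.6, foreign purchases of equities on the domestic stock exchange 124.9; capital account: acquisition of foreign patents and trademarks (non-produced assets) 20.6.)

-431.3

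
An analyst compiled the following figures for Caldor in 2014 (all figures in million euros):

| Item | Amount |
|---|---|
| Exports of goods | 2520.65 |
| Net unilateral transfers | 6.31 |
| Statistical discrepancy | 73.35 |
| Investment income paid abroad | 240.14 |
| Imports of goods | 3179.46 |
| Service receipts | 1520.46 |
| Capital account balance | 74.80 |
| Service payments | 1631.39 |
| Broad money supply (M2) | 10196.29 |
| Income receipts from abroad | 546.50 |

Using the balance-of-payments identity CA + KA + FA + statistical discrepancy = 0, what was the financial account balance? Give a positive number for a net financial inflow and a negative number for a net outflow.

Goods balance = 2520.65 - 3179.46 = -658.81
Services balance = 1520.46 - 1631.39 = -110.93
Trade balance (goods + services) = -658.81 + (-110.93) = -769.74
Net primary income = 546.50 - 240.14 = 306.36
Net secondary income = 6.31
Current account = -769.74 + 306.36 + 6.31 = -457.07
Financial account = -(-457.07 + 74.80 + 73.35) = 308.92

308.92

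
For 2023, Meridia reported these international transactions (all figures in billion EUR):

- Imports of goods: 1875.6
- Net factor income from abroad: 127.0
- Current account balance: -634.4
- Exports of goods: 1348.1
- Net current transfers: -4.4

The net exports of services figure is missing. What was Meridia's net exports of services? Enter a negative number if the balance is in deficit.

-229.5

Current account = goods balance + services balance + net primary income + net secondary income
Sum of the known components = -404.9
Net exports of services = CA - (known components) = -634.4 - (-404.9) = -229.5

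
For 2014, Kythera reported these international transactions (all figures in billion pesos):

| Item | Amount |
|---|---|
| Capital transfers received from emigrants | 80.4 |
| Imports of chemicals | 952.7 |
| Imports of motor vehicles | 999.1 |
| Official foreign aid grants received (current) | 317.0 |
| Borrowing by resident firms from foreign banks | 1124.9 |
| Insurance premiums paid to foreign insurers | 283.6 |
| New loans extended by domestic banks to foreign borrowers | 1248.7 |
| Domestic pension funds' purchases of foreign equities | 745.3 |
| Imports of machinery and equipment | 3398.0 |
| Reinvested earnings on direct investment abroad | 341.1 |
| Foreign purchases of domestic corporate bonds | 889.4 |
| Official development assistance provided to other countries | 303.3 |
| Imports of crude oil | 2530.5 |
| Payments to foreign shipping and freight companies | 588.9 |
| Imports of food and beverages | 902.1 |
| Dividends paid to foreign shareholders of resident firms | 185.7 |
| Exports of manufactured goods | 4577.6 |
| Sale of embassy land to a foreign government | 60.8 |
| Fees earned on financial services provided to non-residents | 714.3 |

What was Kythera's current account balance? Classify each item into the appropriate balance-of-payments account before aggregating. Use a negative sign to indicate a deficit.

Goods: -3398.0 - 902.1 - 952.7 + 4577.6 - 999.1 - 2530.5 = -4204.8
Services: 714.3 - 588.9 - 283.6 = -158.2
Primary income: -185.7 + 341.1 = 155.4
Secondary income: 317.0 - 303.3 = 13.7
Current account = (-4204.8) + (-158.2) + 155.4 + 13.7 = -4193.9
(Excluded from the current account — capital account: capital transfers received from emigrants 80.4, sale of embassy land to a foreign government 60.8; financial account: borrowing by resident firms from foreign banks 1124.9, new loans extended by domestic banks to foreign borrowers 1248.7, domestic pension funds' purchases of foreign equities 745.3, foreign purchases of domestic corporate bonds 889.4.)

-4193.9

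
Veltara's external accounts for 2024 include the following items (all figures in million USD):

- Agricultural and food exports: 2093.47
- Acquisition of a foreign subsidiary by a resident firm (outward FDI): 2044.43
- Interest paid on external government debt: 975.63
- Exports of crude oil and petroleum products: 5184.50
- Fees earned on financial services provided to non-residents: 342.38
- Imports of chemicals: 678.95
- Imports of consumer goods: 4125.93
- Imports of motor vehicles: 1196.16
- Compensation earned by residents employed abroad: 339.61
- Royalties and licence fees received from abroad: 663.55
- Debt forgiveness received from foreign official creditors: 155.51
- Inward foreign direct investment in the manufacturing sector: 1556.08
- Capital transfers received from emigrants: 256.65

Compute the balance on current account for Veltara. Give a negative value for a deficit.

1646.84

Goods: -4125.93 + 5184.50 - 678.95 + 2093.47 - 1196.16 = 1276.93
Services: 342.38 + 663.55 = 1005.93
Primary income: 339.61 - 975.63 = -636.02
Current account = 1276.93 + 1005.93 + (-636.02) = 1646.84
(Excluded from the current account — financial account: acquisition of a foreign subsidiary by a resident firm (outward FDI) 2044.43, inward foreign direct investment in the manufacturing sector 1556.08; capital account: debt forgiveness received from foreign official creditors 155.51, capital transfers received from emigrants 256.65.)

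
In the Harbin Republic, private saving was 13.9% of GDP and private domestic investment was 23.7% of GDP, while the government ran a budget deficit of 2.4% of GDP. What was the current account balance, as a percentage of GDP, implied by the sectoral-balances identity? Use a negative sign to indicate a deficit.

By the sectoral-balances identity, CA = (S_private - I) + (T - G).
Private balance = 13.9 - 23.7 = -9.8
Government balance (T - G) = -2.4
CA = -9.8 + (-2.4) = -12.2

-12.2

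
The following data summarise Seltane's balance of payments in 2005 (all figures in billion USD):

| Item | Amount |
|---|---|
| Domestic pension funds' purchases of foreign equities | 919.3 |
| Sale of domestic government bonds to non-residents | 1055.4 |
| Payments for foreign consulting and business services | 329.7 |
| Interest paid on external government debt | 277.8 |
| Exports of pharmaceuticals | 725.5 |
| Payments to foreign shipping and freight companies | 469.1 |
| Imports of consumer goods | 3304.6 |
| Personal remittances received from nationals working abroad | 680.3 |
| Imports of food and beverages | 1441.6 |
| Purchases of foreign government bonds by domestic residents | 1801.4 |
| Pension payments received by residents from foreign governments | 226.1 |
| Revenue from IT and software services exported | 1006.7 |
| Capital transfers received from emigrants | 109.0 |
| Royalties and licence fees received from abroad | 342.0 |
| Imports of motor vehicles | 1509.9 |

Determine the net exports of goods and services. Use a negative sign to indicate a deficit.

-4980.7

Goods: -3304.6 - 1441.6 + 725.5 - 1509.9 = -5530.6
Services: 342.0 + 1006.7 - 469.1 - 329.7 = 549.9
Trade balance = -5530.6 + 549.9 = -4980.7
(Excluded from the trade balance — financial account: domestic pension funds' purchases of foreign equities 919.3, sale of domestic government bonds to non-residents 1055.4, purchases of foreign government bonds by domestic residents 1801.4; primary income: interest paid on external government debt 277.8; secondary income: personal remittances received from nationals working abroad 680.3, pension payments received by residents from foreign governments 226.1; capital account: capital transfers received from emigrants 109.0.)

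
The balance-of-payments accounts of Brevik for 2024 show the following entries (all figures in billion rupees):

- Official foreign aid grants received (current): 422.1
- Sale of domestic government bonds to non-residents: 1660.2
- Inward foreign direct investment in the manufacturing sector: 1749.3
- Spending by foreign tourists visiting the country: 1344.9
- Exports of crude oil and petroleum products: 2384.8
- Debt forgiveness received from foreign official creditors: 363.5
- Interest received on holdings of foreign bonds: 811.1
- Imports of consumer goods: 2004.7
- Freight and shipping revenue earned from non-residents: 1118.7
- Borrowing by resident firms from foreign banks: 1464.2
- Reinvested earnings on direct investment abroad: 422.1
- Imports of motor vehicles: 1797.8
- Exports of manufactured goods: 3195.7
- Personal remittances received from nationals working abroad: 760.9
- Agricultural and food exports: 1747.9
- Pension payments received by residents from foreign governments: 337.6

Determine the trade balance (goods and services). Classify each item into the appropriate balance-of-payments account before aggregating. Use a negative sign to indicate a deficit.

Goods: -2004.7 + 2384.8 - 1797.8 + 1747.9 + 3195.7 = 3525.9
Services: 1118.7 + 1344.9 = 2463.6
Trade balance = 3525.9 + 2463.6 = 5989.5
(Excluded from the trade balance — secondary income: official foreign aid grants received (current) 422.1, personal remittances received from nationals working abroad 760.9, pension payments received by residents from foreign governments 337.6; financial account: sale of domestic government bonds to non-residents 1660.2, inward foreign direct investment in the manufacturing sector 1749.3, borrowing by resident firms from foreign banks 1464.2; capital account: debt forgiveness received from foreign official creditors 363.5; primary income: interest received on holdings of foreign bonds 811.1, reinvested earnings on direct investment abroad 422.1.)

5989.5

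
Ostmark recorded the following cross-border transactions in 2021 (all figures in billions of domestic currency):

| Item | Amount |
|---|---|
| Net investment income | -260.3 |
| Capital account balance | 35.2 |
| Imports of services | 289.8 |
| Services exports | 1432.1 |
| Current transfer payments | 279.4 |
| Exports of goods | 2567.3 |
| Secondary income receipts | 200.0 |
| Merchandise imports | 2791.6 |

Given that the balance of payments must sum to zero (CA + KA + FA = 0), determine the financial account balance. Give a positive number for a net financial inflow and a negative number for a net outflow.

Goods balance = 2567.3 - 2791.6 = -224.3
Services balance = 1432.1 - 289.8 = 1142.3
Trade balance (goods + services) = -224.3 + 1142.3 = 918.0
Net primary income = -260.3
Net secondary income = 200.0 - 279.4 = -79.4
Current account = 918.0 + (-260.3) + (-79.4) = 578.3
Financial account = -(578.3 + 35.2) = -613.5

-613.5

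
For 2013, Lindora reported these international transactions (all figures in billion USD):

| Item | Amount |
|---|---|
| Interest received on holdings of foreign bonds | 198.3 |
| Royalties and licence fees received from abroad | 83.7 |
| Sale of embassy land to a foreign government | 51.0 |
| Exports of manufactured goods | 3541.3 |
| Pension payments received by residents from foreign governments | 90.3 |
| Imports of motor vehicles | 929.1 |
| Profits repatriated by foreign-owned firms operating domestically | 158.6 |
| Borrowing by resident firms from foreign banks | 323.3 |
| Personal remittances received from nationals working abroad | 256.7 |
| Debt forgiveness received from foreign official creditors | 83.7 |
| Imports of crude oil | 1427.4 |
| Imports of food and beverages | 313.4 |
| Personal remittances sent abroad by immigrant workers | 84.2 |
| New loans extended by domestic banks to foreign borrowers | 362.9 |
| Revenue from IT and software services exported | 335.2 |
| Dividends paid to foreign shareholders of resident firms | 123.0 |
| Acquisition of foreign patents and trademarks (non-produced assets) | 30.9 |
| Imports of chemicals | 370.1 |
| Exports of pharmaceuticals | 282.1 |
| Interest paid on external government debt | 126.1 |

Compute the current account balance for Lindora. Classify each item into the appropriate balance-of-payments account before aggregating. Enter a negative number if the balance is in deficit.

Goods: -929.1 - 1427.4 + 282.1 + 3541.3 - 313.4 - 370.1 = 783.4
Services: 83.7 + 335.2 = 418.9
Primary income: 198.3 - 123.0 - 158.6 - 126.1 = -209.4
Secondary income: -84.2 + 90.3 + 256.7 = 262.8
Current account = 783.4 + 418.9 + (-209.4) + 262.8 = 1255.7
(Excluded from the current account — capital account: sale of embassy land to a foreign government 51.0, debt forgiveness received from foreign official creditors 83.7, acquisition of foreign patents and trademarks (non-produced assets) 30.9; financial account: borrowing by resident firms from foreign banks 323.3, new loans extended by domestic banks to foreign borrowers 362.9.)

1255.7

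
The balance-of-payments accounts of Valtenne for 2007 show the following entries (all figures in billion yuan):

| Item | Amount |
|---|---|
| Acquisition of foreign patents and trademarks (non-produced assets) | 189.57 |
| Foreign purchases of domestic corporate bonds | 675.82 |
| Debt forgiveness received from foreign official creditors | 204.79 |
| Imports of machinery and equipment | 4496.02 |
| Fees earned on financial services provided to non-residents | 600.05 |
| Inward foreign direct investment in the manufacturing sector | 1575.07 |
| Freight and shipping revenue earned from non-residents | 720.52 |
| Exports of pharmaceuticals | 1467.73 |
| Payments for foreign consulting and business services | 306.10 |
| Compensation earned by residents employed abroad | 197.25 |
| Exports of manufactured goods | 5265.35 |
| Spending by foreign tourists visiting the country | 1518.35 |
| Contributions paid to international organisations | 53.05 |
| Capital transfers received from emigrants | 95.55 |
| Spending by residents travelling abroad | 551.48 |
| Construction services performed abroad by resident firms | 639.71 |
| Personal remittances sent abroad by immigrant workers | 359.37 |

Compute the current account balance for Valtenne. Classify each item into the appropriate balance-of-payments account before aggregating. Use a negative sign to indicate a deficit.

Goods: 1467.73 - 4496.02 + 5265.35 = 2237.06
Services: 720.52 + 639.71 + 600.05 + 1518.35 - 551.48 - 306.10 = 2621.05
Primary income: 197.25
Secondary income: -53.05 - 359.37 = -412.42
Current account = 2237.06 + 2621.05 + 197.25 + (-412.42) = 4642.94
(Excluded from the current account — capital account: acquisition of foreign patents and trademarks (non-produced assets) 189.57, debt forgiveness received from foreign official creditors 204.79, capital transfers received from emigrants 95.55; financial account: foreign purchases of domestic corporate bonds 675.82, inward foreign direct investment in the manufacturing sector 1575.07.)

4642.94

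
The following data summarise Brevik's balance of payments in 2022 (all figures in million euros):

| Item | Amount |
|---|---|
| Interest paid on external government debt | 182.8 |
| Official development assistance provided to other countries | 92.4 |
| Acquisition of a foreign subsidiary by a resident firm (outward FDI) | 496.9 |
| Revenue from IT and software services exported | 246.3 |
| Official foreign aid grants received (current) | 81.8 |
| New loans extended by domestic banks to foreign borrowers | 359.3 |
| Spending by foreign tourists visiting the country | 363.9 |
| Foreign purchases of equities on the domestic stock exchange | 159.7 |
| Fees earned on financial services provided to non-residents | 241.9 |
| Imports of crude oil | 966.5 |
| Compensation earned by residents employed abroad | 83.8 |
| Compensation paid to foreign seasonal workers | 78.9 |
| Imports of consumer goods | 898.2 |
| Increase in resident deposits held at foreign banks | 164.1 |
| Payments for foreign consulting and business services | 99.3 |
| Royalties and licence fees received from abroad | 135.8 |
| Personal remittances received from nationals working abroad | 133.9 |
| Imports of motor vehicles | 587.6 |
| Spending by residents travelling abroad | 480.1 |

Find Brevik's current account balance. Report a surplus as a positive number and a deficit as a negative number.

-2098.4

Goods: -587.6 - 966.5 - 898.2 = -2452.3
Services: 135.8 + 246.3 + 241.9 + 363.9 - 99.3 - 480.1 = 408.5
Primary income: -78.9 - 182.8 + 83.8 = -177.9
Secondary income: -92.4 + 81.8 + 133.9 = 123.3
Current account = (-2452.3) + 408.5 + (-177.9) + 123.3 = -2098.4
(Excluded from the current account — financial account: acquisition of a foreign subsidiary by a resident firm (outward FDI) 496.9, new loans extended by domestic banks to foreign borrowers 359.3, foreign purchases of equities on the domestic stock exchange 159.7, increase in resident deposits held at foreign banks 164.1.)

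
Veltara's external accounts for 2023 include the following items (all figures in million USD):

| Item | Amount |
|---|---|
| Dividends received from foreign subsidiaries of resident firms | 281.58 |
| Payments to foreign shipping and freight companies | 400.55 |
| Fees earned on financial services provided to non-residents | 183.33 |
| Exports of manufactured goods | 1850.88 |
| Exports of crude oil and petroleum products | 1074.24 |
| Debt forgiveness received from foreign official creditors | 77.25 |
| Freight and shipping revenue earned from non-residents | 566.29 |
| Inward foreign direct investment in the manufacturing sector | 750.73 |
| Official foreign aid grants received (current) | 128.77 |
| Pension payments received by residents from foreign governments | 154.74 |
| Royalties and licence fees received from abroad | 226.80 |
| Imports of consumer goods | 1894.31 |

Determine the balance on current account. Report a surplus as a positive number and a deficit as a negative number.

Goods: -1894.31 + 1850.88 + 1074.24 = 1030.81
Services: 226.80 - 400.55 + 566.29 + 183.33 = 575.87
Primary income: 281.58
Secondary income: 128.77 + 154.74 = 283.51
Current account = 1030.81 + 575.87 + 281.58 + 283.51 = 2171.77
(Excluded from the current account — capital account: debt forgiveness received from foreign official creditors 77.25; financial account: inward foreign direct investment in the manufacturing sector 750.73.)

2171.77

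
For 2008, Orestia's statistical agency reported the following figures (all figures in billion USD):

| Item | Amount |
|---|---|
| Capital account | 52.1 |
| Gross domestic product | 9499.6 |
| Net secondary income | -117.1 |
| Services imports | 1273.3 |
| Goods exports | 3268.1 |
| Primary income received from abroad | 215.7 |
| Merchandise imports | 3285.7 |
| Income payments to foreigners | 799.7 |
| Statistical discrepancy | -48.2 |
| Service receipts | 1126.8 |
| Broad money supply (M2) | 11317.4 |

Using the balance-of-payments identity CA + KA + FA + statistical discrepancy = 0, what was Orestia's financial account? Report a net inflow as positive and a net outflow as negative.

Goods balance = 3268.1 - 3285.7 = -17.6
Services balance = 1126.8 - 1273.3 = -146.5
Trade balance (goods + services) = -17.6 + (-146.5) = -164.1
Net primary income = 215.7 - 799.7 = -584.0
Net secondary income = -117.1
Current account = -164.1 + (-584.0) + (-117.1) = -865.2
Financial account = -(-865.2 + 52.1 + (-48.2)) = 861.3

861.3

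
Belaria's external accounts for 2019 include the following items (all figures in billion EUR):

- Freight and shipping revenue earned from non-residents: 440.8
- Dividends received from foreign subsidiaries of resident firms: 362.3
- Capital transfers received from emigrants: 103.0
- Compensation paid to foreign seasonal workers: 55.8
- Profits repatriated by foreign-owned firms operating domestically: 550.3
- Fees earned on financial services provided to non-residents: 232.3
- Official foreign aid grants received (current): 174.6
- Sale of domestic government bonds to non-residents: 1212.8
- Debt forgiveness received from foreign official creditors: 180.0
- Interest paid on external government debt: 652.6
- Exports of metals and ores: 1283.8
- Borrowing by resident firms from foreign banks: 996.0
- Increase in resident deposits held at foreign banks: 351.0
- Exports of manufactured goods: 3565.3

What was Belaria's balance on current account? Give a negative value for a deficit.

Goods: 3565.3 + 1283.8 = 4849.1
Services: 440.8 + 232.3 = 673.1
Primary income: -550.3 + 362.3 - 55.8 - 652.6 = -896.4
Secondary income: 174.6
Current account = 4849.1 + 673.1 + (-896.4) + 174.6 = 4800.4
(Excluded from the current account — capital account: capital transfers received from emigrants 103.0, debt forgiveness received from foreign official creditors 180.0; financial account: sale of domestic government bonds to non-residents 1212.8, borrowing by resident firms from foreign banks 996.0, increase in resident deposits held at foreign banks 351.0.)

4800.4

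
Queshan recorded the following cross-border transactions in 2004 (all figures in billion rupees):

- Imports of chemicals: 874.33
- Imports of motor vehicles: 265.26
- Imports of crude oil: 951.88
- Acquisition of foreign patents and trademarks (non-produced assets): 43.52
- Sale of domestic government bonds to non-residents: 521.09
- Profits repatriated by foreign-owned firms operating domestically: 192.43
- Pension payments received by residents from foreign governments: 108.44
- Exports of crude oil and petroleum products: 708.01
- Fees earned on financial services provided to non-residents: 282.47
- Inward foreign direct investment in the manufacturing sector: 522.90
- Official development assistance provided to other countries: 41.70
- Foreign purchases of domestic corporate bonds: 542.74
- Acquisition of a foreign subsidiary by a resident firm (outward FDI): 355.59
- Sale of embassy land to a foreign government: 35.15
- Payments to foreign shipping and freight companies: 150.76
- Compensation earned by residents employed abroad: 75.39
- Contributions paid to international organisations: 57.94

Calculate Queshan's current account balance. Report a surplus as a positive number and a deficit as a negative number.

Goods: 708.01 - 951.88 - 265.26 - 874.33 = -1383.46
Services: -150.76 + 282.47 = 131.71
Primary income: 75.39 - 192.43 = -117.04
Secondary income: -57.94 + 108.44 - 41.70 = 8.80
Current account = (-1383.46) + 131.71 + (-117.04) + 8.80 = -1359.99
(Excluded from the current account — capital account: acquisition of foreign patents and trademarks (non-produced assets) 43.52, sale of embassy land to a foreign government 35.15; financial account: sale of domestic government bonds to non-residents 521.09, inward foreign direct investment in the manufacturing sector 522.90, foreign purchases of domestic corporate bonds 542.74, acquisition of a foreign subsidiary by a resident firm (outward FDI) 355.59.)

-1359.99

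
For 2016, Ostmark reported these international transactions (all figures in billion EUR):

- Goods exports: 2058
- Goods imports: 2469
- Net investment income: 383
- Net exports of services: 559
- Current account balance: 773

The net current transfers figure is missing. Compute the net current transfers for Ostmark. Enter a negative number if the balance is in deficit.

242

Current account = goods balance + services balance + net primary income + net secondary income
Sum of the known components = 531
Net current transfers = CA - (known components) = 773 - 531 = 242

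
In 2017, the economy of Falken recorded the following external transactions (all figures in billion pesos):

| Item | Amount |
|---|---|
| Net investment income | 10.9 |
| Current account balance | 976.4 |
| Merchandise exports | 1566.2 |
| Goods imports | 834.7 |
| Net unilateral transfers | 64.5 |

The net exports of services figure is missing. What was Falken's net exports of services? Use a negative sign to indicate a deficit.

Current account = goods balance + services balance + net primary income + net secondary income
Sum of the known components = 806.9
Net exports of services = CA - (known components) = 976.4 - 806.9 = 169.5

169.5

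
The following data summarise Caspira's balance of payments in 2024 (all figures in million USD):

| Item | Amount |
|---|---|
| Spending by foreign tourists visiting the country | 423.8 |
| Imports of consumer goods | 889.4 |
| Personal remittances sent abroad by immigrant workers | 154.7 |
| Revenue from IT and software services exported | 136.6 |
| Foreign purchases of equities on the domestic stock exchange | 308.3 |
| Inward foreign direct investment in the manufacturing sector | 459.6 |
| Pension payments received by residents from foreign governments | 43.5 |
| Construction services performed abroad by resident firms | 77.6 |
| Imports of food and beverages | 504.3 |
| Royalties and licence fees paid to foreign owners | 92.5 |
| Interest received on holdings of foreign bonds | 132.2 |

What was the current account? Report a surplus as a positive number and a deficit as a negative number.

Goods: -504.3 - 889.4 = -1393.7
Services: 77.6 + 136.6 + 423.8 - 92.5 = 545.5
Primary income: 132.2
Secondary income: 43.5 - 154.7 = -111.2
Current account = (-1393.7) + 545.5 + 132.2 + (-111.2) = -827.2
(Excluded from the current account — financial account: foreign purchases of equities on the domestic stock exchange 308.3, inward foreign direct investment in the manufacturing sector 459.6.)

-827.2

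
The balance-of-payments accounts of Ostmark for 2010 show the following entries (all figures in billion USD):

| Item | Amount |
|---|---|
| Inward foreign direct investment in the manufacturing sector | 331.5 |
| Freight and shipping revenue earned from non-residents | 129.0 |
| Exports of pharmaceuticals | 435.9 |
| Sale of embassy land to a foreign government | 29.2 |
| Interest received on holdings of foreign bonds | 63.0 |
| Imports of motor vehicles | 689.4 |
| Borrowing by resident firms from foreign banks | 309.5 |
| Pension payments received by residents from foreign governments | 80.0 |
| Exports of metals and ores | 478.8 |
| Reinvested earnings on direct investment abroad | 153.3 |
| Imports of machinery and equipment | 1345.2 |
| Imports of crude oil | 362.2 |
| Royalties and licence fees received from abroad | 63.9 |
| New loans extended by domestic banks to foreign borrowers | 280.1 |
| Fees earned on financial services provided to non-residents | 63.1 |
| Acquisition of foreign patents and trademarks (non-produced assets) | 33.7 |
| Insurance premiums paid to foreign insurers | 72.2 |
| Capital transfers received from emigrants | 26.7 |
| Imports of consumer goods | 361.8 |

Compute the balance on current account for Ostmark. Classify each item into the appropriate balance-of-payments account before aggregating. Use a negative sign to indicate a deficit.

-1363.8

Goods: -362.2 - 689.4 - 361.8 + 478.8 + 435.9 - 1345.2 = -1843.9
Services: -72.2 + 129.0 + 63.1 + 63.9 = 183.8
Primary income: 153.3 + 63.0 = 216.3
Secondary income: 80.0
Current account = (-1843.9) + 183.8 + 216.3 + 80.0 = -1363.8
(Excluded from the current account — financial account: inward foreign direct investment in the manufacturing sector 331.5, borrowing by resident firms from foreign banks 309.5, new loans extended by domestic banks to foreign borrowers 280.1; capital account: sale of embassy land to a foreign government 29.2, acquisition of foreign patents and trademarks (non-produced assets) 33.7, capital transfers received from emigrants 26.7.)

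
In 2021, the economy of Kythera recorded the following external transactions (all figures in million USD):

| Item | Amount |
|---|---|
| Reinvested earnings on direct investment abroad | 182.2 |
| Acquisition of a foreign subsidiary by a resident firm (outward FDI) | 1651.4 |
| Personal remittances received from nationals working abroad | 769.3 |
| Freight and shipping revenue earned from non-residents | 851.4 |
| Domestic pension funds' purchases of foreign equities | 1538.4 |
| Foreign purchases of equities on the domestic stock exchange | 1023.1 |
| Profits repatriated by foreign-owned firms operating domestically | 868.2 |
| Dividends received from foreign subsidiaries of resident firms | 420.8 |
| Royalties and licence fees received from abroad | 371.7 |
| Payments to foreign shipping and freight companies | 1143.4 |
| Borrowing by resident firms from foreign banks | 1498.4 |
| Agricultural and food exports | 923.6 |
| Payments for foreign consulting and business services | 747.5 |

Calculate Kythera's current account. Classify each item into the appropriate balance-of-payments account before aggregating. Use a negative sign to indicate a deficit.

759.9

Goods: 923.6
Services: -1143.4 - 747.5 + 851.4 + 371.7 = -667.8
Primary income: -868.2 + 182.2 + 420.8 = -265.2
Secondary income: 769.3
Current account = 923.6 + (-667.8) + (-265.2) + 769.3 = 759.9
(Excluded from the current account — financial account: acquisition of a foreign subsidiary by a resident firm (outward FDI) 1651.4, domestic pension funds' purchases of foreign equities 1538.4, foreign purchases of equities on the domestic stock exchange 1023.1, borrowing by resident firms from foreign banks 1498.4.)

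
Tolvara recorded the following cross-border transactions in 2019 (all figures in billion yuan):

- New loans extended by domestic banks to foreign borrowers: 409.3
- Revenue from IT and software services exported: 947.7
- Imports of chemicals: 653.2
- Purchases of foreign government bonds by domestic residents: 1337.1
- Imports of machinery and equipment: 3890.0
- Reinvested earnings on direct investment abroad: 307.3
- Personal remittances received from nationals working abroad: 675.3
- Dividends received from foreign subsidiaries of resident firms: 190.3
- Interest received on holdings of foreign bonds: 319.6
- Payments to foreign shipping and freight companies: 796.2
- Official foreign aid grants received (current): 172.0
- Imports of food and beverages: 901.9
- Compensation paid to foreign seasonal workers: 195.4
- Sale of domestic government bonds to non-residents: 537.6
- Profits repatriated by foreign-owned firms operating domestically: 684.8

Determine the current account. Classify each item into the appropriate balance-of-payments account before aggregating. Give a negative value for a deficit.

Goods: -3890.0 - 653.2 - 901.9 = -5445.1
Services: 947.7 - 796.2 = 151.5
Primary income: 190.3 - 195.4 - 684.8 + 307.3 + 319.6 = -63.0
Secondary income: 675.3 + 172.0 = 847.3
Current account = (-5445.1) + 151.5 + (-63.0) + 847.3 = -4509.3
(Excluded from the current account — financial account: new loans extended by domestic banks to foreign borrowers 409.3, purchases of foreign government bonds by domestic residents 1337.1, sale of domestic government bonds to non-residents 537.6.)

-4509.3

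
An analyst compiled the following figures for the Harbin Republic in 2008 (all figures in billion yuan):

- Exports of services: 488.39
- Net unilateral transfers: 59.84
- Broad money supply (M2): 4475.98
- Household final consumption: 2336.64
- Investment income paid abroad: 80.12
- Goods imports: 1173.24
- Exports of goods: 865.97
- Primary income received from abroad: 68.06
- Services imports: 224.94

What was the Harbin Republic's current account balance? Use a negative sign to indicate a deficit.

3.96

Goods balance = 865.97 - 1173.24 = -307.27
Services balance = 488.39 - 224.94 = 263.45
Trade balance (goods + services) = -307.27 + 263.45 = -43.82
Net primary income = 68.06 - 80.12 = -12.06
Net secondary income = 59.84
Current account = -43.82 + (-12.06) + 59.84 = 3.96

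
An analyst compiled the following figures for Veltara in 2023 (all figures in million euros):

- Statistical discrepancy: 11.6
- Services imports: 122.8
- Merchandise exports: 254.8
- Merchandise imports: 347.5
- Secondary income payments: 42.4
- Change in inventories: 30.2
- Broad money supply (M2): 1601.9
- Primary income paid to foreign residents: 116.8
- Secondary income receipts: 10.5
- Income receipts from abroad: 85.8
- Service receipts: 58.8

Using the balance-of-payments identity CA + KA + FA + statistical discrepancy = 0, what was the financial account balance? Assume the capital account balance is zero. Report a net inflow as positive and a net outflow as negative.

208.0

Goods balance = 254.8 - 347.5 = -92.7
Services balance = 58.8 - 122.8 = -64.0
Trade balance (goods + services) = -92.7 + (-64.0) = -156.7
Net primary income = 85.8 - 116.8 = -31.0
Net secondary income = 10.5 - 42.4 = -31.9
Current account = -156.7 + (-31.0) + (-31.9) = -219.6
Financial account = -(-219.6 + 11.6) = 208.0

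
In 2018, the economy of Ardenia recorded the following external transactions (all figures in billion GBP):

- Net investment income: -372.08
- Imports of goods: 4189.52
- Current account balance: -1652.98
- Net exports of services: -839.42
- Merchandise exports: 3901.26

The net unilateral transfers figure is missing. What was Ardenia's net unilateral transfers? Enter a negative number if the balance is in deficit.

Current account = goods balance + services balance + net primary income + net secondary income
Sum of the known components = -1499.76
Net unilateral transfers = CA - (known components) = -1652.98 - (-1499.76) = -153.22

-153.22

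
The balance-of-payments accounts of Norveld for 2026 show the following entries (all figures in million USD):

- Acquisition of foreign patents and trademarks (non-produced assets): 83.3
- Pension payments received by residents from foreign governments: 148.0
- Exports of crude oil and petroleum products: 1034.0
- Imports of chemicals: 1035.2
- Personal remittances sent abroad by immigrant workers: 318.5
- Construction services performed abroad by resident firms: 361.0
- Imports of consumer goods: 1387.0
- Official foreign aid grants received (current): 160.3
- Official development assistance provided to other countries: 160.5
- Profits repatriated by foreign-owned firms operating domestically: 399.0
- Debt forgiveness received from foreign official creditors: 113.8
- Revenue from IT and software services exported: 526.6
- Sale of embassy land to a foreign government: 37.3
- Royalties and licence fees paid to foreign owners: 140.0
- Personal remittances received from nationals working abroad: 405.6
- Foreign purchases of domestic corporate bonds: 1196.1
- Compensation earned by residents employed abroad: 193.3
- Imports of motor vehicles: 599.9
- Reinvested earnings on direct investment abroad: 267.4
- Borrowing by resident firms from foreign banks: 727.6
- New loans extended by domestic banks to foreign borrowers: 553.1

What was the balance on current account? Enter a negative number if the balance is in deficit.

-943.9

Goods: 1034.0 - 1035.2 - 599.9 - 1387.0 = -1988.1
Services: 361.0 + 526.6 - 140.0 = 747.6
Primary income: 267.4 + 193.3 - 399.0 = 61.7
Secondary income: 405.6 - 318.5 + 160.3 - 160.5 + 148.0 = 234.9
Current account = (-1988.1) + 747.6 + 61.7 + 234.9 = -943.9
(Excluded from the current account — capital account: acquisition of foreign patents and trademarks (non-produced assets) 83.3, debt forgiveness received from foreign official creditors 113.8, sale of embassy land to a foreign government 37.3; financial account: foreign purchases of domestic corporate bonds 1196.1, borrowing by resident firms from foreign banks 727.6, new loans extended by domestic banks to foreign borrowers 553.1.)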